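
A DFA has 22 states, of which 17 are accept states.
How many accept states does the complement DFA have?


Complement swaps accept and non-accept states.
22 - 17 = 5

5


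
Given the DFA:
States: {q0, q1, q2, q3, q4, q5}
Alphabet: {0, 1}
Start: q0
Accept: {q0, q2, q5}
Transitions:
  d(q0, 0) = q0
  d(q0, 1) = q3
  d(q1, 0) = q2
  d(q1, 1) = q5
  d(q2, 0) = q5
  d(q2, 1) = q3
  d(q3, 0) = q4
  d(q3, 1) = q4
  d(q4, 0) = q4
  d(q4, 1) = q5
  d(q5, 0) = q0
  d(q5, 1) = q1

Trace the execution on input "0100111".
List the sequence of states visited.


Input: 0100111
d(q0, 0) = q0
d(q0, 1) = q3
d(q3, 0) = q4
d(q4, 0) = q4
d(q4, 1) = q5
d(q5, 1) = q1
d(q1, 1) = q5


q0 -> q0 -> q3 -> q4 -> q4 -> q5 -> q1 -> q5


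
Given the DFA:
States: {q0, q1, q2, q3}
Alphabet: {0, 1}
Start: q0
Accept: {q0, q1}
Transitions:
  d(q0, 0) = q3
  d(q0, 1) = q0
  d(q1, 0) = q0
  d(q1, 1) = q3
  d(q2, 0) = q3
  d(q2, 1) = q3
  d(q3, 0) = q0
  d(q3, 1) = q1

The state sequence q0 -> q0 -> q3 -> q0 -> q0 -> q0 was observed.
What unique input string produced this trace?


Trace back each transition to find the symbol:
  q0 --[1]--> q0
  q0 --[0]--> q3
  q3 --[0]--> q0
  q0 --[1]--> q0
  q0 --[1]--> q0

"10011"


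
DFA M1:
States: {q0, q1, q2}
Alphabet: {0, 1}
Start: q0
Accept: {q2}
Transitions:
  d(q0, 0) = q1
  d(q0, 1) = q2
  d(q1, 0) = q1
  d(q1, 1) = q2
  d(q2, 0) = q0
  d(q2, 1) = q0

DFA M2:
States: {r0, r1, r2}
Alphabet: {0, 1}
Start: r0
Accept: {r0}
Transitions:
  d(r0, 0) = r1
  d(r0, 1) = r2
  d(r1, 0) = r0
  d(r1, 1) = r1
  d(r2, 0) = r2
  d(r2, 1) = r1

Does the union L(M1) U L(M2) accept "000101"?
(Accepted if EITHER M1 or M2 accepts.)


M1: final=q2 accepted=True
M2: final=r2 accepted=False

Yes, union accepts


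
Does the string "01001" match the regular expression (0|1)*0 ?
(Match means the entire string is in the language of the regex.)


|string| = 5; first = '0'; last = '1'

No, "01001" does not match (0|1)*0


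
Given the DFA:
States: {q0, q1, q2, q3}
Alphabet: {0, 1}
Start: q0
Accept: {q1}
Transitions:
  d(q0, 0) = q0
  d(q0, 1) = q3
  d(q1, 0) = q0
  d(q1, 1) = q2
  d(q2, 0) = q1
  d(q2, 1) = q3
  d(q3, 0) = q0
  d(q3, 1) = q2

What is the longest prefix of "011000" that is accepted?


Run the DFA, marking each prefix where the state is accepting:
  "" -> q0 [reject]
  "0" -> q0 [reject]
  "01" -> q3 [reject]
  "011" -> q2 [reject]
  "0110" -> q1 [accept]
  "01100" -> q0 [reject]
  "011000" -> q0 [reject]

"0110"


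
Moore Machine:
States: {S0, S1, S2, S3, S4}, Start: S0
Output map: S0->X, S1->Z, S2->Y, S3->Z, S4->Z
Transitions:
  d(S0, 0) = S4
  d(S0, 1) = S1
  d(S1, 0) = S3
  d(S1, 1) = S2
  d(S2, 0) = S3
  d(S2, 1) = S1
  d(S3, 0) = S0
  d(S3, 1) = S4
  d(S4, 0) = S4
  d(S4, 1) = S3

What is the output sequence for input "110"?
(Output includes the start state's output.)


Start: S0 (output X)
  --1--> S1 (output Z)
  --1--> S2 (output Y)
  --0--> S3 (output Z)

"XZYZ"


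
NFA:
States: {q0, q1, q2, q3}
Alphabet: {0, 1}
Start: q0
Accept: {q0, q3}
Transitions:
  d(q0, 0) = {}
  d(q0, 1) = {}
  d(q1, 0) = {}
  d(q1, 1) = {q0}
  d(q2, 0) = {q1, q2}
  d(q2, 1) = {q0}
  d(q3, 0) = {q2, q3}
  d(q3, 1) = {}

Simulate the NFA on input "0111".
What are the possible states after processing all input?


Start: {q0}
  --0--> {}
  --1--> {}
  --1--> {}
  --1--> {}

{} (empty set, no valid transitions)


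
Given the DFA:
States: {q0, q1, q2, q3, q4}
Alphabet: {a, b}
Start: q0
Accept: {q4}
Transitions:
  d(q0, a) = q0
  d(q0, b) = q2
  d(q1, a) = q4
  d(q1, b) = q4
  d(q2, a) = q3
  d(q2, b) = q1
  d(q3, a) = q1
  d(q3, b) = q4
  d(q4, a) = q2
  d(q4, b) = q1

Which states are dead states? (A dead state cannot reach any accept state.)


Forward reachability from each state:
  q0 -> reaches accept state q4 (live)
  q1 -> reaches accept state q4 (live)
  q2 -> reaches accept state q4 (live)
  q3 -> reaches accept state q4 (live)
  q4 -> reaches accept state q4 (live)

None (all states can reach an accept state)


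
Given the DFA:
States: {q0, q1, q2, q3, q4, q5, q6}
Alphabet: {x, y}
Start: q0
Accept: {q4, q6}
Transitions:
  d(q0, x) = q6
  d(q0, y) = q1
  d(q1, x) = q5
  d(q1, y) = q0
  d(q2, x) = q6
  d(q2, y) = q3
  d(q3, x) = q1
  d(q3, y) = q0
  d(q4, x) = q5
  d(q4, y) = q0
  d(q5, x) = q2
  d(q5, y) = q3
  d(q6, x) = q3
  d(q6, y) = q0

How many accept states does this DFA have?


Accept states listed: {q4, q6}
Counting: q4(1) q6(2)

2


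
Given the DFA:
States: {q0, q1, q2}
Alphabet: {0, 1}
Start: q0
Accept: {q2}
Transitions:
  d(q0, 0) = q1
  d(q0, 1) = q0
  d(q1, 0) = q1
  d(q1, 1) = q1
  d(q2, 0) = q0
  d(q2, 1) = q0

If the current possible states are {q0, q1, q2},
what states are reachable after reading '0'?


Apply transition on '0' from each current state:
  d(q0, 0) = q1
  d(q1, 0) = q1
  d(q2, 0) = q0

{q0, q1}


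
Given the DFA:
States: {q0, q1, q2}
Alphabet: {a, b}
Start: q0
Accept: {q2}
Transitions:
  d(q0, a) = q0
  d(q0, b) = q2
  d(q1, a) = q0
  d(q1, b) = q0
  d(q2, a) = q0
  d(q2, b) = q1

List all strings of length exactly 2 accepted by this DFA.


All strings of length 2: 4 total
Accepted: 1

"ab"


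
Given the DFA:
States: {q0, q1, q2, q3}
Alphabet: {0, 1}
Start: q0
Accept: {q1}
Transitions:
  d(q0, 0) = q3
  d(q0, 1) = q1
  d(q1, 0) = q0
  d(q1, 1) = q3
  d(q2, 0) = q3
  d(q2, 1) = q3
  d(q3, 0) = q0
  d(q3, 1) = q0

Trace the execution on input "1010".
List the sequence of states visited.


Input: 1010
d(q0, 1) = q1
d(q1, 0) = q0
d(q0, 1) = q1
d(q1, 0) = q0


q0 -> q1 -> q0 -> q1 -> q0


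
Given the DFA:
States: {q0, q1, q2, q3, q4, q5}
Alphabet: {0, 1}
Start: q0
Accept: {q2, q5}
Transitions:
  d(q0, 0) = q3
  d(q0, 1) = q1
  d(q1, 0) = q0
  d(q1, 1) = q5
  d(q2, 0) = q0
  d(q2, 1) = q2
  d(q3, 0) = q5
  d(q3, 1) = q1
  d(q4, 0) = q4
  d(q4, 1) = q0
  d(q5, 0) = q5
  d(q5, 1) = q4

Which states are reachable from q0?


BFS from q0:
  layer 0: {q0}
  layer 1: {q1, q3}
  layer 2: {q5}
  layer 3: {q4}

{q0, q1, q3, q4, q5}


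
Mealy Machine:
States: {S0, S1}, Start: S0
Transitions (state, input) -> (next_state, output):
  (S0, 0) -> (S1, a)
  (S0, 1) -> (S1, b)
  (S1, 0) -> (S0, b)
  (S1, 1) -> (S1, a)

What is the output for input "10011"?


Step-by-step:
  (S0, 1) -> (S1, b)
  (S1, 0) -> (S0, b)
  (S0, 0) -> (S1, a)
  (S1, 1) -> (S1, a)
  (S1, 1) -> (S1, a)

"bbaaa"


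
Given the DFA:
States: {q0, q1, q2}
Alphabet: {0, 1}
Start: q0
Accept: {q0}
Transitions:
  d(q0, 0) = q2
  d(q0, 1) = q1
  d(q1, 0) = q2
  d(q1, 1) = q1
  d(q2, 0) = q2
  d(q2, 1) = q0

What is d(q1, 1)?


Looking up transition d(q1, 1)

q1


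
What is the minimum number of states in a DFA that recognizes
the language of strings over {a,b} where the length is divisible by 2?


States track (length) mod 2.
Need 2 states: one per remainder 0..1; accept = remainder 0.

2


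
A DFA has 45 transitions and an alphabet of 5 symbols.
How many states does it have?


Each state has exactly one transition per symbol.
states = transitions / |alphabet| = 45 / 5 = 9

9


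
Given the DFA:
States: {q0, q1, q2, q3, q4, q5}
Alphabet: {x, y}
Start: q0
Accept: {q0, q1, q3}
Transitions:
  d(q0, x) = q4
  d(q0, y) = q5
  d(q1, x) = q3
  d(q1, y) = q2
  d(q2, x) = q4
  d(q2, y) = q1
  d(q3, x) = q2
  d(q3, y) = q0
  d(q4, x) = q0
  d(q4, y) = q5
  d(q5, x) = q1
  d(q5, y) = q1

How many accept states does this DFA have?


Accept states listed: {q0, q1, q3}
Counting: q0(1) q1(2) q3(3)

3


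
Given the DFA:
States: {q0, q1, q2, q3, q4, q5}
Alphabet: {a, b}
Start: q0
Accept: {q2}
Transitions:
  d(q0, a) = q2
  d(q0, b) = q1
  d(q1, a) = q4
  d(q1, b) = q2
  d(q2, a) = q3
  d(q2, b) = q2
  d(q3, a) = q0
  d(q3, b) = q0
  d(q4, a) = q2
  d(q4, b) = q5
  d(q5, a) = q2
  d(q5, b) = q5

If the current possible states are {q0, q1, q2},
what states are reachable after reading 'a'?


Apply transition on 'a' from each current state:
  d(q0, a) = q2
  d(q1, a) = q4
  d(q2, a) = q3

{q2, q3, q4}


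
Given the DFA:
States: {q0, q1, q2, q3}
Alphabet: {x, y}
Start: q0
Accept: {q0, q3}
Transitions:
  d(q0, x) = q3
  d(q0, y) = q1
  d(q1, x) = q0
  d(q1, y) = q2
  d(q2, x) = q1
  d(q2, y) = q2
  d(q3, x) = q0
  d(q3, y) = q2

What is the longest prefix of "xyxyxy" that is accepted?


Run the DFA, marking each prefix where the state is accepting:
  "" -> q0 [accept]
  "x" -> q3 [accept]
  "xy" -> q2 [reject]
  "xyx" -> q1 [reject]
  "xyxy" -> q2 [reject]
  "xyxyx" -> q1 [reject]
  "xyxyxy" -> q2 [reject]

"x"


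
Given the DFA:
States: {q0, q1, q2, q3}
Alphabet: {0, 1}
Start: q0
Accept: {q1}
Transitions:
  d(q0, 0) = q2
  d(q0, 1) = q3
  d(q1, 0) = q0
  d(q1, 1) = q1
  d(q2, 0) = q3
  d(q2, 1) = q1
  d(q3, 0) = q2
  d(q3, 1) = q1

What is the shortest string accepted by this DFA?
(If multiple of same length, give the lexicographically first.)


BFS by string length (lex-first path to each state shown):
  len 0: q0<-""
  len 1: q2<-"0", q3<-"1"
  len 2: q1<-"01", q2<-"10", q3<-"00"
Found accept state at length 2.

"01"


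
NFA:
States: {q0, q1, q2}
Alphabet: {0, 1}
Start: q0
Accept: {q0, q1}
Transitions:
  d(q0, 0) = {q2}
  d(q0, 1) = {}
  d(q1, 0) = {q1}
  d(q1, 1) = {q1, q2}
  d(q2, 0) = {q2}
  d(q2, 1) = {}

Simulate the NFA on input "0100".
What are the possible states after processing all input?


Start: {q0}
  --0--> {q2}
  --1--> {}
  --0--> {}
  --0--> {}

{} (empty set, no valid transitions)


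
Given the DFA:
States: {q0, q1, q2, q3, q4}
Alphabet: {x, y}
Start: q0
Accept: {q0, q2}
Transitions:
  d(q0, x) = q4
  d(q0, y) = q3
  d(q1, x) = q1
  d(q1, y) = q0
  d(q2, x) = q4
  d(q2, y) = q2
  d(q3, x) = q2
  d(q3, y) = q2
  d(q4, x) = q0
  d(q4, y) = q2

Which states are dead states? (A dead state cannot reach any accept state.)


Forward reachability from each state:
  q0 -> reaches accept state q0 (live)
  q1 -> reaches accept state q0 (live)
  q2 -> reaches accept state q0 (live)
  q3 -> reaches accept state q0 (live)
  q4 -> reaches accept state q0 (live)

None (all states can reach an accept state)


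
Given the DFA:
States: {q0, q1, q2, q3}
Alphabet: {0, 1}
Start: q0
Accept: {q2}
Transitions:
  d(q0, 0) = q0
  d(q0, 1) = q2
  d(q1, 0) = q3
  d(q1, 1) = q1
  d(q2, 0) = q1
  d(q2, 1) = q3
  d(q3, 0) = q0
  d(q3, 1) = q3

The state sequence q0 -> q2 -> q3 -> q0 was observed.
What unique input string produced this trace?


Trace back each transition to find the symbol:
  q0 --[1]--> q2
  q2 --[1]--> q3
  q3 --[0]--> q0

"110"


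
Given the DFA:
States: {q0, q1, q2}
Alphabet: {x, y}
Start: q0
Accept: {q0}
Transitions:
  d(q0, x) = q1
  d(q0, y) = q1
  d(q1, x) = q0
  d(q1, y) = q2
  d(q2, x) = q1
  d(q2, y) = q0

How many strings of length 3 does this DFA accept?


Enumerating all length-3 strings:
  "xxx" -> q1 [reject]
  "xxy" -> q1 [reject]
  "xyx" -> q1 [reject]
  "xyy" -> q0 [accept]
  "yxx" -> q1 [reject]
  "yxy" -> q1 [reject]
  "yyx" -> q1 [reject]
  "yyy" -> q0 [accept]

2 out of 8


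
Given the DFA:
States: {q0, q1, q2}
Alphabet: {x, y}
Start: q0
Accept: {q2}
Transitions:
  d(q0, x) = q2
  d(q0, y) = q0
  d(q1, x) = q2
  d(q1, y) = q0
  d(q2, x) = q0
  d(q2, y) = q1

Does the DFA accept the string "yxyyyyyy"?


Trace: q0 -> q0 -> q2 -> q1 -> q0 -> q0 -> q0 -> q0 -> q0
Final state: q0
Accept states: {q2}

No, rejected (final state q0 is not an accept state)


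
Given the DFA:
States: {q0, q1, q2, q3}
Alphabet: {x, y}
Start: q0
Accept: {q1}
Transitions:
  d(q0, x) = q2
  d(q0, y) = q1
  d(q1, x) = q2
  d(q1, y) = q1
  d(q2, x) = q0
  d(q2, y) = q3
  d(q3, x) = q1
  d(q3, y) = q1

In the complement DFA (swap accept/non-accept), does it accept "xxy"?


Trace: q0 -> q2 -> q0 -> q1
Final: q1
Original accept: {q1}
Complement: q1 is in original accept

No, complement rejects (original accepts)


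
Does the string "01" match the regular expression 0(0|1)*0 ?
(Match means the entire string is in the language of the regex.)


|string| = 2; first = '0'; last = '1'

No, "01" does not match 0(0|1)*0


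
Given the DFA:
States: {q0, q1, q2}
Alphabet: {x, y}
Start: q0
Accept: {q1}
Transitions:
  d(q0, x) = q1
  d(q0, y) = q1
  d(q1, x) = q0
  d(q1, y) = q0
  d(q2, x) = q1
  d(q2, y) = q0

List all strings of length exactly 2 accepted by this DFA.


All strings of length 2: 4 total
Accepted: 0

None


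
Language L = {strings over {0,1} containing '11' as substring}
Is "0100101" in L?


'11' does not occur

No, "0100101" is not in L


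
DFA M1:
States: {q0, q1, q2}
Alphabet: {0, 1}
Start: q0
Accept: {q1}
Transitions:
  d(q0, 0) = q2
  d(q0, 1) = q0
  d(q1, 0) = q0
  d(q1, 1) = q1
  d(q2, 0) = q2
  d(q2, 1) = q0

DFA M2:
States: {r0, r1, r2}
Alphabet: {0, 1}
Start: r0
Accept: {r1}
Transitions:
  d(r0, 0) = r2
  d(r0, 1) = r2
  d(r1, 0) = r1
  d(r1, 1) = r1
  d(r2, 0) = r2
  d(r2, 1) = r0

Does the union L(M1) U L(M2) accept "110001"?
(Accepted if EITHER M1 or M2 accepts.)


M1: final=q0 accepted=False
M2: final=r0 accepted=False

No, union rejects (neither accepts)


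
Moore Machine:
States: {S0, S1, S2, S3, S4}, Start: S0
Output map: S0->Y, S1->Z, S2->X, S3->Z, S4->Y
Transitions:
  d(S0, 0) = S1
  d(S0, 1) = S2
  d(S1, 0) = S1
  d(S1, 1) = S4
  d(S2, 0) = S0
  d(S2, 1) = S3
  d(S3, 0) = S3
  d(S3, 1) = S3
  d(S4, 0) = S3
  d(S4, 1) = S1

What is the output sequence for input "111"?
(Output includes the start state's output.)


Start: S0 (output Y)
  --1--> S2 (output X)
  --1--> S3 (output Z)
  --1--> S3 (output Z)

"YXZZ"


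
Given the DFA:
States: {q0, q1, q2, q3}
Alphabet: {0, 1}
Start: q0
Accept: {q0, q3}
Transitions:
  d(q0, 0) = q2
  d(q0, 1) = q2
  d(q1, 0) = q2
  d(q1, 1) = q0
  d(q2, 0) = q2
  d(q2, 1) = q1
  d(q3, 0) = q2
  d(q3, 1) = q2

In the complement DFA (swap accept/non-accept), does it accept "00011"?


Trace: q0 -> q2 -> q2 -> q2 -> q1 -> q0
Final: q0
Original accept: {q0, q3}
Complement: q0 is in original accept

No, complement rejects (original accepts)


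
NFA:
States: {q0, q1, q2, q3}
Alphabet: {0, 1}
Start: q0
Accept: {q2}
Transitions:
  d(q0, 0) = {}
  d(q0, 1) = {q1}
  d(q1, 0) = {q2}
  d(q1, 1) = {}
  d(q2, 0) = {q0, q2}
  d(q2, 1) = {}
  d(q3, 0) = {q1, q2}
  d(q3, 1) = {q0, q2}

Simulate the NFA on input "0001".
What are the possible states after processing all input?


Start: {q0}
  --0--> {}
  --0--> {}
  --0--> {}
  --1--> {}

{} (empty set, no valid transitions)


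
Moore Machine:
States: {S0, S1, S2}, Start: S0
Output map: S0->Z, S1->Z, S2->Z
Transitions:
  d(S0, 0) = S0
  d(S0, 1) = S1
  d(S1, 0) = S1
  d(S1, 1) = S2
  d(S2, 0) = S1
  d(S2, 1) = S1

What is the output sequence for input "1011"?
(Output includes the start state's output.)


Start: S0 (output Z)
  --1--> S1 (output Z)
  --0--> S1 (output Z)
  --1--> S2 (output Z)
  --1--> S1 (output Z)

"ZZZZZ"


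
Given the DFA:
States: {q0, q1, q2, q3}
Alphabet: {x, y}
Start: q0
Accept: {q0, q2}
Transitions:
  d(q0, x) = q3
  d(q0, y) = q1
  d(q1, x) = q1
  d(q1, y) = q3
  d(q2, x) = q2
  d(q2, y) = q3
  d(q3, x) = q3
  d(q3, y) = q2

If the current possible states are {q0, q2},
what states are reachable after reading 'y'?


Apply transition on 'y' from each current state:
  d(q0, y) = q1
  d(q2, y) = q3

{q1, q3}


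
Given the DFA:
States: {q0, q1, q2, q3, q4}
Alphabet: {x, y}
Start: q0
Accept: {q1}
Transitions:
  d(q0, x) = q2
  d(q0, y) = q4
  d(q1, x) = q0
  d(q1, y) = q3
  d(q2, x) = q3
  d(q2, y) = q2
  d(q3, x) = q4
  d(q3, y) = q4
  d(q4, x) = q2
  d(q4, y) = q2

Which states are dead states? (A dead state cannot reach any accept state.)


Forward reachability from each state:
  q0 -> reaches {q0, q2, q3, q4}, no accept state (dead)
  q1 -> reaches accept state q1 (live)
  q2 -> reaches {q2, q3, q4}, no accept state (dead)
  q3 -> reaches {q2, q3, q4}, no accept state (dead)
  q4 -> reaches {q2, q3, q4}, no accept state (dead)

{q0, q2, q3, q4}


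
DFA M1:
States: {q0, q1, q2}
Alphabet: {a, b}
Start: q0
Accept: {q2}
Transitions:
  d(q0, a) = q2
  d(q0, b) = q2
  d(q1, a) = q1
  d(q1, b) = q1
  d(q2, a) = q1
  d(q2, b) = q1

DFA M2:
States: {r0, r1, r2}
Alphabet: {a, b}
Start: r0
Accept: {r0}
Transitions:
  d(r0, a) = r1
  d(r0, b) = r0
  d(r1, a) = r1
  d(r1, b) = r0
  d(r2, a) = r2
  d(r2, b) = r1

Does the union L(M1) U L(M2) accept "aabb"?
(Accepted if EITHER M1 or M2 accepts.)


M1: final=q1 accepted=False
M2: final=r0 accepted=True

Yes, union accepts


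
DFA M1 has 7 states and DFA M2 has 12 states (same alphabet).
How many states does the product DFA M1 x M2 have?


Product construction pairs every M1 state with every M2 state.
7 * 12 = 84

84


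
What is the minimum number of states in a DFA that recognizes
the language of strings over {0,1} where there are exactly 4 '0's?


States: count = 0, 1, ..., 4 (that's 5 states), plus a dead state for count > 4.
Total: 5 + 1 = 6. Accept = count-4 state.

6


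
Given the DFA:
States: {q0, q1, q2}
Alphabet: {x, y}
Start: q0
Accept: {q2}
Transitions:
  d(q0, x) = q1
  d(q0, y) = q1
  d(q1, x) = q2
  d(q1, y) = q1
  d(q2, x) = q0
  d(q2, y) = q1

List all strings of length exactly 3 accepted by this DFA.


All strings of length 3: 8 total
Accepted: 2

"xyx", "yyx"


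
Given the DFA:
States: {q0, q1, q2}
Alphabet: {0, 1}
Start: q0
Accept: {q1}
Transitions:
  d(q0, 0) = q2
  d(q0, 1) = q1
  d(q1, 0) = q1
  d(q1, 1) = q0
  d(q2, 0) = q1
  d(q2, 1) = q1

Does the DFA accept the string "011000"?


Trace: q0 -> q2 -> q1 -> q0 -> q2 -> q1 -> q1
Final state: q1
Accept states: {q1}

Yes, accepted (final state q1 is an accept state)


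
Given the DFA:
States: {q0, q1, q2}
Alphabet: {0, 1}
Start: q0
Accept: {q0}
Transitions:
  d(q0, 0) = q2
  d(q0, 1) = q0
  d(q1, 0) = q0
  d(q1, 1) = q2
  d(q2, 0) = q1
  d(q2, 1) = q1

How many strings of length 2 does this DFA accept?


Enumerating all length-2 strings:
  "00" -> q1 [reject]
  "01" -> q1 [reject]
  "10" -> q2 [reject]
  "11" -> q0 [accept]

1 out of 4


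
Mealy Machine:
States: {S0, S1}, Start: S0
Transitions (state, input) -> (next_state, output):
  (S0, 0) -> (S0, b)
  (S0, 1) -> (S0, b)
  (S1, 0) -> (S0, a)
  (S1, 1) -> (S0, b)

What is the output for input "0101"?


Step-by-step:
  (S0, 0) -> (S0, b)
  (S0, 1) -> (S0, b)
  (S0, 0) -> (S0, b)
  (S0, 1) -> (S0, b)

"bbbb"


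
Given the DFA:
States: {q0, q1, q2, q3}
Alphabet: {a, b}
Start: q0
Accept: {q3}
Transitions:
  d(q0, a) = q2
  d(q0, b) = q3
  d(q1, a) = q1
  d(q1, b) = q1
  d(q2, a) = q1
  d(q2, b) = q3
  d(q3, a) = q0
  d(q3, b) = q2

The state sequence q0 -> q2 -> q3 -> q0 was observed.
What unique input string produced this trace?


Trace back each transition to find the symbol:
  q0 --[a]--> q2
  q2 --[b]--> q3
  q3 --[a]--> q0

"aba"


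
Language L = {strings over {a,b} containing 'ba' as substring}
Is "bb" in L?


'ba' does not occur

No, "bb" is not in L


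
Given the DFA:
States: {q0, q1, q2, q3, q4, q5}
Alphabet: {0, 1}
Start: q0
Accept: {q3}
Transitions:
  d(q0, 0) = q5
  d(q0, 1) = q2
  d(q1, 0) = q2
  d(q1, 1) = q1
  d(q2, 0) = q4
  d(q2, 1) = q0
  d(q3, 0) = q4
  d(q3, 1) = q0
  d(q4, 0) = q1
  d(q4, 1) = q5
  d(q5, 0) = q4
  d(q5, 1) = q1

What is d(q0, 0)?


Looking up transition d(q0, 0)

q5


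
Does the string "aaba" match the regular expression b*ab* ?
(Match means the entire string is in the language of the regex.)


|string| = 4; first = 'a'; last = 'a'

No, "aaba" does not match b*ab*


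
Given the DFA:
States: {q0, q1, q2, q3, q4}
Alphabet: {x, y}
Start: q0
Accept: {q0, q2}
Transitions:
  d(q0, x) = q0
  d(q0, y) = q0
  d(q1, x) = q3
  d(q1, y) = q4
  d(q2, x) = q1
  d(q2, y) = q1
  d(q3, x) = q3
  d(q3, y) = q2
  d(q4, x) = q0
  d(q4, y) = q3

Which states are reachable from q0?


BFS from q0:
  layer 0: {q0}

{q0}


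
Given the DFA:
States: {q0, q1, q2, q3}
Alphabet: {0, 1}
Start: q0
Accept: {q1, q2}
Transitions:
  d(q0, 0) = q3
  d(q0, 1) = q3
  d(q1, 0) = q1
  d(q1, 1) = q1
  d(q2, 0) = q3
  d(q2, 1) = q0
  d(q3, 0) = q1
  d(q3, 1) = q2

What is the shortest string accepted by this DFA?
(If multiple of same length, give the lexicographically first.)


BFS by string length (lex-first path to each state shown):
  len 0: q0<-""
  len 1: q3<-"0"
  len 2: q1<-"00", q2<-"01"
Found accept state at length 2.

"00"


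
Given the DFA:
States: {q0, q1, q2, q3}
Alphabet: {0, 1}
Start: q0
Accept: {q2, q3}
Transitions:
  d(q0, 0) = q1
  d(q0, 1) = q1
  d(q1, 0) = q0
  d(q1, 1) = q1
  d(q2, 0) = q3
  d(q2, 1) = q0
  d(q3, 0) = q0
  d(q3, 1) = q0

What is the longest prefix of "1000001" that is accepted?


Run the DFA, marking each prefix where the state is accepting:
  "" -> q0 [reject]
  "1" -> q1 [reject]
  "10" -> q0 [reject]
  "100" -> q1 [reject]
  "1000" -> q0 [reject]
  "10000" -> q1 [reject]
  "100000" -> q0 [reject]
  "1000001" -> q1 [reject]

No prefix is accepted


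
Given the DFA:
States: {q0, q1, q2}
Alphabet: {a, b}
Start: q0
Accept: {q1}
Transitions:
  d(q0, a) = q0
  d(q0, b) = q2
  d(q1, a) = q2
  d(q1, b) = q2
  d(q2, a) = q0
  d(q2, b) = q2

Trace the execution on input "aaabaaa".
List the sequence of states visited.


Input: aaabaaa
d(q0, a) = q0
d(q0, a) = q0
d(q0, a) = q0
d(q0, b) = q2
d(q2, a) = q0
d(q0, a) = q0
d(q0, a) = q0


q0 -> q0 -> q0 -> q0 -> q2 -> q0 -> q0 -> q0


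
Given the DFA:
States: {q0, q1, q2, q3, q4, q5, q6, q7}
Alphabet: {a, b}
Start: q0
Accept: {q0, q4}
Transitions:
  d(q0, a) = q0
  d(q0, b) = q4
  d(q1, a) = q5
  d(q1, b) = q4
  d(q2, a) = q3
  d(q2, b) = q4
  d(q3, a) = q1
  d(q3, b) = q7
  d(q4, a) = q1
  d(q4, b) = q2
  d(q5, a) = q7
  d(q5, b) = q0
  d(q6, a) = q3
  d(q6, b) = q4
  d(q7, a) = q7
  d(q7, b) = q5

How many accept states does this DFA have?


Accept states listed: {q0, q4}
Counting: q0(1) q4(2)

2


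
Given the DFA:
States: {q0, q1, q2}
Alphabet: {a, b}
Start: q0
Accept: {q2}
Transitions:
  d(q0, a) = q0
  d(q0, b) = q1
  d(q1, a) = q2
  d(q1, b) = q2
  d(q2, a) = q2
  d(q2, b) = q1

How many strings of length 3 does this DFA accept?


Enumerating all length-3 strings:
  "aaa" -> q0 [reject]
  "aab" -> q1 [reject]
  "aba" -> q2 [accept]
  "abb" -> q2 [accept]
  "baa" -> q2 [accept]
  "bab" -> q1 [reject]
  "bba" -> q2 [accept]
  "bbb" -> q1 [reject]

4 out of 8


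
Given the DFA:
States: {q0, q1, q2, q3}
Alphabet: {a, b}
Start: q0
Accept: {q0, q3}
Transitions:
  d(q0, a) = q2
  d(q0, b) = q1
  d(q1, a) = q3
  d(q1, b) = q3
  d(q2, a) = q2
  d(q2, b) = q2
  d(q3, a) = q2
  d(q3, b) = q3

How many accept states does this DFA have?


Accept states listed: {q0, q3}
Counting: q0(1) q3(2)

2


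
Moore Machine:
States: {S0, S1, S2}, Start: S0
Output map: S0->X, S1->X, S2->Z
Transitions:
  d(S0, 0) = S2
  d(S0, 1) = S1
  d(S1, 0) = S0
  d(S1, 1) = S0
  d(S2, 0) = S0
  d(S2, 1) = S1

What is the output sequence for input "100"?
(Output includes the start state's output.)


Start: S0 (output X)
  --1--> S1 (output X)
  --0--> S0 (output X)
  --0--> S2 (output Z)

"XXXZ"


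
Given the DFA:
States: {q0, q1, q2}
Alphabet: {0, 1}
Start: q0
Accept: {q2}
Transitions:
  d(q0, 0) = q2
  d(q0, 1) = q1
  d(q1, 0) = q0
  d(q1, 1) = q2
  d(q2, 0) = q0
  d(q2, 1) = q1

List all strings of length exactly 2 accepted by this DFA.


All strings of length 2: 4 total
Accepted: 1

"11"


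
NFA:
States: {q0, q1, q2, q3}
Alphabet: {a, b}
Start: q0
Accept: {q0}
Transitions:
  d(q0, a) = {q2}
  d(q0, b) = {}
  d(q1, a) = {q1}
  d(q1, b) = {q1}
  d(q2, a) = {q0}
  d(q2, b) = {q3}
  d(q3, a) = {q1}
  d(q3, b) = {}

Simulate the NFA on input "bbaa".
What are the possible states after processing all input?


Start: {q0}
  --b--> {}
  --b--> {}
  --a--> {}
  --a--> {}

{} (empty set, no valid transitions)


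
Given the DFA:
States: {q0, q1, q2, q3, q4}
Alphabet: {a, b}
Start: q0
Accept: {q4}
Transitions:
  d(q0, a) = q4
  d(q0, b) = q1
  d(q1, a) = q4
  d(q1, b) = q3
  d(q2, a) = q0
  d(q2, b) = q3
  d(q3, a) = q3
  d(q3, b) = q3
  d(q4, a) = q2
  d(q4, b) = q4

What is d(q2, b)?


Looking up transition d(q2, b)

q3


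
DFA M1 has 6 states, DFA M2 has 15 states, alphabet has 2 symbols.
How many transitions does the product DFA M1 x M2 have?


Product DFA has 6 * 15 = 90 states.
Each has 2 transitions: 90 * 2 = 180

180


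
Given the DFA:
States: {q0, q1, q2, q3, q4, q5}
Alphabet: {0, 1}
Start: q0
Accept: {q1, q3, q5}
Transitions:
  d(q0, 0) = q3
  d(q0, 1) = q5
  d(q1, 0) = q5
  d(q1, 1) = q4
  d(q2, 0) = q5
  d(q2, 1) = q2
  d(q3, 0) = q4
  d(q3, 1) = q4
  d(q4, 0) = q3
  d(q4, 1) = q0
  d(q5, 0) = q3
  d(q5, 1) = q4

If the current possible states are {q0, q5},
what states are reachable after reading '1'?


Apply transition on '1' from each current state:
  d(q0, 1) = q5
  d(q5, 1) = q4

{q4, q5}


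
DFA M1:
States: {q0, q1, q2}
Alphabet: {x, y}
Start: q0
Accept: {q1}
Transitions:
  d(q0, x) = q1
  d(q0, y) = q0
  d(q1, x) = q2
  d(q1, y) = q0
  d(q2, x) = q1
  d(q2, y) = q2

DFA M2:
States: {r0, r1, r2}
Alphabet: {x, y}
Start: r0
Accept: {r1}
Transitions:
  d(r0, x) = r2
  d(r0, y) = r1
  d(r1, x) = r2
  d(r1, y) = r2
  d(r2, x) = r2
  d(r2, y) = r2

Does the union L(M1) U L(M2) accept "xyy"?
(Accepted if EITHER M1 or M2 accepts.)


M1: final=q0 accepted=False
M2: final=r2 accepted=False

No, union rejects (neither accepts)


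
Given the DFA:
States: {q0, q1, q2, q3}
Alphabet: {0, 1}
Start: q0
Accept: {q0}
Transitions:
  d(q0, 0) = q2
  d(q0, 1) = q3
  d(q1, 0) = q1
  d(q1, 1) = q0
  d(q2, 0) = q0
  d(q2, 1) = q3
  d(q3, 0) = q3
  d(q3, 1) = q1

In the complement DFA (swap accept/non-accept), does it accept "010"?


Trace: q0 -> q2 -> q3 -> q3
Final: q3
Original accept: {q0}
Complement: q3 is not in original accept

Yes, complement accepts (original rejects)


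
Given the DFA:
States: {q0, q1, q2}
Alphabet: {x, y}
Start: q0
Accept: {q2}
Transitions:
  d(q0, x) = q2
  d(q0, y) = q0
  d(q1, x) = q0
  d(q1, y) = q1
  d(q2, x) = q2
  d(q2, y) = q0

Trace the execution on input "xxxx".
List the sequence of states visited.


Input: xxxx
d(q0, x) = q2
d(q2, x) = q2
d(q2, x) = q2
d(q2, x) = q2


q0 -> q2 -> q2 -> q2 -> q2


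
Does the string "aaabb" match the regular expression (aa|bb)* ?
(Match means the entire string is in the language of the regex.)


|string| = 5; first = 'a'; last = 'b'

No, "aaabb" does not match (aa|bb)*


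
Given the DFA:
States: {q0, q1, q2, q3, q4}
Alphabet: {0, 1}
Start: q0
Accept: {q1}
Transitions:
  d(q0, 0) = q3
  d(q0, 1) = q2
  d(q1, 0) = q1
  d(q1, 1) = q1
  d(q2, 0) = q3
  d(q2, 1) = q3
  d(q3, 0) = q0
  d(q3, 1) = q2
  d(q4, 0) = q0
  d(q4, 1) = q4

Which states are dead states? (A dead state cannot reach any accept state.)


Forward reachability from each state:
  q0 -> reaches {q0, q2, q3}, no accept state (dead)
  q1 -> reaches accept state q1 (live)
  q2 -> reaches {q0, q2, q3}, no accept state (dead)
  q3 -> reaches {q0, q2, q3}, no accept state (dead)
  q4 -> reaches {q0, q2, q3, q4}, no accept state (dead)

{q0, q2, q3, q4}


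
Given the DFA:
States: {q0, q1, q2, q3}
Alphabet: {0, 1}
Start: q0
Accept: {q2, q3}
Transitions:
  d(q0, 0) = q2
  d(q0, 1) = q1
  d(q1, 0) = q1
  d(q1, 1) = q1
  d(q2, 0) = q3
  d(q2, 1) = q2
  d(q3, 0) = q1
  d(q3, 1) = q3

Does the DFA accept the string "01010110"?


Trace: q0 -> q2 -> q2 -> q3 -> q3 -> q1 -> q1 -> q1 -> q1
Final state: q1
Accept states: {q2, q3}

No, rejected (final state q1 is not an accept state)


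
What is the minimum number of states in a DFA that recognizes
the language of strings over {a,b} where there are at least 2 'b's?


States: count = 0, 1, ..., 1, and a final '>= 2' state.
Total: 2 + 1 = 3. Accept = '>= 2' state.

3


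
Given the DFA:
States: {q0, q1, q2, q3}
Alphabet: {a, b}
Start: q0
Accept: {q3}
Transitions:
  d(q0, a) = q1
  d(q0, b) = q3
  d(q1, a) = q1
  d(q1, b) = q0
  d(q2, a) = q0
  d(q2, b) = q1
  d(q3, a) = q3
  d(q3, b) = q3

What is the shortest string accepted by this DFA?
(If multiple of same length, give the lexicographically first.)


BFS by string length (lex-first path to each state shown):
  len 0: q0<-""
  len 1: q1<-"a", q3<-"b"
Found accept state at length 1.

"b"


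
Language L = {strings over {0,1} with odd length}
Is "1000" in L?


length = 4; 4 mod 2 = 0

No, "1000" is not in L


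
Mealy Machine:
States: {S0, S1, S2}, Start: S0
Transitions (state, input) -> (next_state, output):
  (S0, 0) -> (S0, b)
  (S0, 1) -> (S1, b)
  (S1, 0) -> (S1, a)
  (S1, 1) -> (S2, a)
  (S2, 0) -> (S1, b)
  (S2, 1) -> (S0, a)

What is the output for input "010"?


Step-by-step:
  (S0, 0) -> (S0, b)
  (S0, 1) -> (S1, b)
  (S1, 0) -> (S1, a)

"bba"


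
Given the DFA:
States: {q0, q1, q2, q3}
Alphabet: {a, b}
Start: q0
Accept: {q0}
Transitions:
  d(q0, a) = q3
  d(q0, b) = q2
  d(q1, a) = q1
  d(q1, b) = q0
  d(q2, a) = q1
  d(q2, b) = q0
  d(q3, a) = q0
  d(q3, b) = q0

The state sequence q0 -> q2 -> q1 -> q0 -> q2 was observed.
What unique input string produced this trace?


Trace back each transition to find the symbol:
  q0 --[b]--> q2
  q2 --[a]--> q1
  q1 --[b]--> q0
  q0 --[b]--> q2

"babb"


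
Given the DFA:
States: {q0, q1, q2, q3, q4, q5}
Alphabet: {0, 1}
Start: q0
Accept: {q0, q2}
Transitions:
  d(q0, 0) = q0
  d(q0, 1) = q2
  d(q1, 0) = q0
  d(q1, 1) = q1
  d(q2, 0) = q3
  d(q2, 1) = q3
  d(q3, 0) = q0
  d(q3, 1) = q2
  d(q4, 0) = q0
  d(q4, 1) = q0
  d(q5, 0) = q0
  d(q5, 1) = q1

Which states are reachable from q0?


BFS from q0:
  layer 0: {q0}
  layer 1: {q2}
  layer 2: {q3}

{q0, q2, q3}


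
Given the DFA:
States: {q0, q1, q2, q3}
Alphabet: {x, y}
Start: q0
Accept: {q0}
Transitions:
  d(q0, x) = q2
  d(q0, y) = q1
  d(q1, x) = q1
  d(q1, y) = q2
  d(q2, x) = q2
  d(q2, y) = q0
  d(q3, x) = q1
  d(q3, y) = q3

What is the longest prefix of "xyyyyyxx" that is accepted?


Run the DFA, marking each prefix where the state is accepting:
  "" -> q0 [accept]
  "x" -> q2 [reject]
  "xy" -> q0 [accept]
  "xyy" -> q1 [reject]
  "xyyy" -> q2 [reject]
  "xyyyy" -> q0 [accept]
  "xyyyyy" -> q1 [reject]
  "xyyyyyx" -> q1 [reject]
  "xyyyyyxx" -> q1 [reject]

"xyyyy"


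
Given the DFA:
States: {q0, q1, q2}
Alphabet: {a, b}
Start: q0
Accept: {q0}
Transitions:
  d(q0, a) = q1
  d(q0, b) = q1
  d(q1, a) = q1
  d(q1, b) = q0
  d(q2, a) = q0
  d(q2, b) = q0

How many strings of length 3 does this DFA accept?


Enumerating all length-3 strings:
  "aaa" -> q1 [reject]
  "aab" -> q0 [accept]
  "aba" -> q1 [reject]
  "abb" -> q1 [reject]
  "baa" -> q1 [reject]
  "bab" -> q0 [accept]
  "bba" -> q1 [reject]
  "bbb" -> q1 [reject]

2 out of 8


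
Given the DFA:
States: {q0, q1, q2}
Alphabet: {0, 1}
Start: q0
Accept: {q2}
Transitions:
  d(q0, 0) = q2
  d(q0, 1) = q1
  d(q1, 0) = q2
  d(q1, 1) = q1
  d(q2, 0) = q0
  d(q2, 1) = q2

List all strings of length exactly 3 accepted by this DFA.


All strings of length 3: 8 total
Accepted: 4

"000", "011", "101", "110"


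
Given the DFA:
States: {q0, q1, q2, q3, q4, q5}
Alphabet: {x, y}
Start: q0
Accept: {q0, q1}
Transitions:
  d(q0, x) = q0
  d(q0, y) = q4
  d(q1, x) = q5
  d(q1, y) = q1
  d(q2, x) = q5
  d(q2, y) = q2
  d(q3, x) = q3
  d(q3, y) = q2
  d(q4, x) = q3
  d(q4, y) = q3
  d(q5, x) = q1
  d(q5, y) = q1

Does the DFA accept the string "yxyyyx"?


Trace: q0 -> q4 -> q3 -> q2 -> q2 -> q2 -> q5
Final state: q5
Accept states: {q0, q1}

No, rejected (final state q5 is not an accept state)


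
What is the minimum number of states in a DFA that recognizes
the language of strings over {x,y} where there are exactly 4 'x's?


States: count = 0, 1, ..., 4 (that's 5 states), plus a dead state for count > 4.
Total: 5 + 1 = 6. Accept = count-4 state.

6


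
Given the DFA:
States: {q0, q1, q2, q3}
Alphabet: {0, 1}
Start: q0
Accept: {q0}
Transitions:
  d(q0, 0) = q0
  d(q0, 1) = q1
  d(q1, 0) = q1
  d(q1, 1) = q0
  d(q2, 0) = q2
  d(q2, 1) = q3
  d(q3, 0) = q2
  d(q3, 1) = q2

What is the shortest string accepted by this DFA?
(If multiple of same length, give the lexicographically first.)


BFS by string length (lex-first path to each state shown):
  len 0: q0<-""
Found accept state at length 0.

"" (empty string)


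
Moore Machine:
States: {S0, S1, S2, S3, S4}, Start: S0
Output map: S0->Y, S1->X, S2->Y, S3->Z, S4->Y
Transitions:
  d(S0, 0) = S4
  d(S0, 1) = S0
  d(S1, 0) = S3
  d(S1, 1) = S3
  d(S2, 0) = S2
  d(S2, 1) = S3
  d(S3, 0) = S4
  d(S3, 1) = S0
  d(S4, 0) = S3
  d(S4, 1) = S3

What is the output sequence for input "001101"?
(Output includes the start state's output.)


Start: S0 (output Y)
  --0--> S4 (output Y)
  --0--> S3 (output Z)
  --1--> S0 (output Y)
  --1--> S0 (output Y)
  --0--> S4 (output Y)
  --1--> S3 (output Z)

"YYZYYYZ"


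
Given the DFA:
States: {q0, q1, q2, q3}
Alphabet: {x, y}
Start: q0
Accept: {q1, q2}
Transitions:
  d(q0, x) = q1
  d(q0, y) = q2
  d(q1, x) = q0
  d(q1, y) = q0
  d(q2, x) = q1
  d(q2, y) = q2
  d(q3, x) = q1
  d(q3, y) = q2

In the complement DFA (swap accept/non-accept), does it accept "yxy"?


Trace: q0 -> q2 -> q1 -> q0
Final: q0
Original accept: {q1, q2}
Complement: q0 is not in original accept

Yes, complement accepts (original rejects)


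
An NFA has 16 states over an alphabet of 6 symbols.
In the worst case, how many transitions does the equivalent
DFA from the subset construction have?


Subset construction: one DFA state per subset of NFA states = 2^16 = 65536 states.
Each DFA state has 6 outgoing transitions: 65536 * 6 = 393216

393216


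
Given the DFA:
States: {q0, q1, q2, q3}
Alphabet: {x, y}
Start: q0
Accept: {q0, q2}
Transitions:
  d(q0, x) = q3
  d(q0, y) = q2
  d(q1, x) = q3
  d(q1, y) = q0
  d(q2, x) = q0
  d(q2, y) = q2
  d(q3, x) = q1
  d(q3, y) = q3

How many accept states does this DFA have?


Accept states listed: {q0, q2}
Counting: q0(1) q2(2)

2


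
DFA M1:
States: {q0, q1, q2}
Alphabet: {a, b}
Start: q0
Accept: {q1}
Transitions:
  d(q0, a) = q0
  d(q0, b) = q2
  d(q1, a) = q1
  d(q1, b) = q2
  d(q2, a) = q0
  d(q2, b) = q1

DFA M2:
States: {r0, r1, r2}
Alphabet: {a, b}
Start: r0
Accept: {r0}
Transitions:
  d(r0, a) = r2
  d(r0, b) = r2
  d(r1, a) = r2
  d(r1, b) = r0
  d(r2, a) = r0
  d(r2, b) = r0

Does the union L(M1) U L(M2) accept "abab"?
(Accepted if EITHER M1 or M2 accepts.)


M1: final=q2 accepted=False
M2: final=r0 accepted=True

Yes, union accepts


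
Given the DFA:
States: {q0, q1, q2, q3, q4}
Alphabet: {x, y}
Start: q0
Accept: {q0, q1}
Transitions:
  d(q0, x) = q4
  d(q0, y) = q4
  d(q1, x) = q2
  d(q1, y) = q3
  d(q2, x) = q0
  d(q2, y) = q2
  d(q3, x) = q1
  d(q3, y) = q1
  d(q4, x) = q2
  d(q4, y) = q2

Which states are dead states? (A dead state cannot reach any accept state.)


Forward reachability from each state:
  q0 -> reaches accept state q0 (live)
  q1 -> reaches accept state q0 (live)
  q2 -> reaches accept state q0 (live)
  q3 -> reaches accept state q0 (live)
  q4 -> reaches accept state q0 (live)

None (all states can reach an accept state)


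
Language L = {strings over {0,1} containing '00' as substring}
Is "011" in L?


'00' does not occur

No, "011" is not in L


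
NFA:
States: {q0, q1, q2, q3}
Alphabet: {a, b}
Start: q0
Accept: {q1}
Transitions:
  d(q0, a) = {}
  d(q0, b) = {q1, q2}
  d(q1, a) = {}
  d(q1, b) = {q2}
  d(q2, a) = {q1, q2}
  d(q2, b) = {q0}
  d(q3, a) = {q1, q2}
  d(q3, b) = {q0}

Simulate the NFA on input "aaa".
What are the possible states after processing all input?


Start: {q0}
  --a--> {}
  --a--> {}
  --a--> {}

{} (empty set, no valid transitions)


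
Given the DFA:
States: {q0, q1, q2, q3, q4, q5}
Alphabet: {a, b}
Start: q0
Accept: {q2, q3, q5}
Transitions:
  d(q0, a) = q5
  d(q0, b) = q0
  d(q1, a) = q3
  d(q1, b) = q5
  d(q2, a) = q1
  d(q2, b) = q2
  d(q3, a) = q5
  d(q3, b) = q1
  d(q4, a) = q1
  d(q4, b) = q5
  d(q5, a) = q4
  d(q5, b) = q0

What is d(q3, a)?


Looking up transition d(q3, a)

q5


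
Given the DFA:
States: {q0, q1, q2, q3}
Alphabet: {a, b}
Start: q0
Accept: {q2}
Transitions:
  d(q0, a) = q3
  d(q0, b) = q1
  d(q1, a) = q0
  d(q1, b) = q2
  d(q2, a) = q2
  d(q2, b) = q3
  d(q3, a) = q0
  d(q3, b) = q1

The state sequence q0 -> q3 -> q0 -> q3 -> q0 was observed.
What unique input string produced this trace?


Trace back each transition to find the symbol:
  q0 --[a]--> q3
  q3 --[a]--> q0
  q0 --[a]--> q3
  q3 --[a]--> q0

"aaaa"


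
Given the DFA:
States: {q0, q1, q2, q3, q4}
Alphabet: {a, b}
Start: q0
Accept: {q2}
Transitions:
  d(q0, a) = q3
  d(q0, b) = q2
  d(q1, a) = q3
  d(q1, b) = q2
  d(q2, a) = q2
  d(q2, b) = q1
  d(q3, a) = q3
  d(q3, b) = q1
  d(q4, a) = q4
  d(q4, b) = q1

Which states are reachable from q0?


BFS from q0:
  layer 0: {q0}
  layer 1: {q2, q3}
  layer 2: {q1}

{q0, q1, q2, q3}


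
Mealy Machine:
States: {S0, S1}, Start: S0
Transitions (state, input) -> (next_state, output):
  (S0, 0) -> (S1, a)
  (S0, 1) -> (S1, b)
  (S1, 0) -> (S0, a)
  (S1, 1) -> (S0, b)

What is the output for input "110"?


Step-by-step:
  (S0, 1) -> (S1, b)
  (S1, 1) -> (S0, b)
  (S0, 0) -> (S1, a)

"bba"


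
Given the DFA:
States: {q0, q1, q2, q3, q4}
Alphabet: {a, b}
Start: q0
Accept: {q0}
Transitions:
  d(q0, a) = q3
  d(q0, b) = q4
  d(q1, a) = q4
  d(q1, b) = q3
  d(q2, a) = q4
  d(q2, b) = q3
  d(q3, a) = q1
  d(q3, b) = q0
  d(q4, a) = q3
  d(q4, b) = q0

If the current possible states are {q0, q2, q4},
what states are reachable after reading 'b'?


Apply transition on 'b' from each current state:
  d(q0, b) = q4
  d(q2, b) = q3
  d(q4, b) = q0

{q0, q3, q4}


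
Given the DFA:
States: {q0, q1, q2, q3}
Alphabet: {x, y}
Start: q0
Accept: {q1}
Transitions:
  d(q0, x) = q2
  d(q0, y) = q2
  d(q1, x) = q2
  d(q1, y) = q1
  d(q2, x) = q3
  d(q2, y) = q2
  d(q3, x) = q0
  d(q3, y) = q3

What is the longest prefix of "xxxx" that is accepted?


Run the DFA, marking each prefix where the state is accepting:
  "" -> q0 [reject]
  "x" -> q2 [reject]
  "xx" -> q3 [reject]
  "xxx" -> q0 [reject]
  "xxxx" -> q2 [reject]

No prefix is accepted


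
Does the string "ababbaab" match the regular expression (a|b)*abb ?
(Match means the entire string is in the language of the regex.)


|string| = 8; first = 'a'; last = 'b'

No, "ababbaab" does not match (a|b)*abb


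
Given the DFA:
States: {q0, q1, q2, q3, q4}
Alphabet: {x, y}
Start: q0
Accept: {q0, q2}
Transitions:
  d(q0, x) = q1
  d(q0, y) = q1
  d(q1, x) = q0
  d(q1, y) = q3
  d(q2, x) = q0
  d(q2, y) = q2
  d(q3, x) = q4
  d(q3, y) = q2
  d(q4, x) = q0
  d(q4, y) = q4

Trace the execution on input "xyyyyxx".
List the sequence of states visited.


Input: xyyyyxx
d(q0, x) = q1
d(q1, y) = q3
d(q3, y) = q2
d(q2, y) = q2
d(q2, y) = q2
d(q2, x) = q0
d(q0, x) = q1


q0 -> q1 -> q3 -> q2 -> q2 -> q2 -> q0 -> q1


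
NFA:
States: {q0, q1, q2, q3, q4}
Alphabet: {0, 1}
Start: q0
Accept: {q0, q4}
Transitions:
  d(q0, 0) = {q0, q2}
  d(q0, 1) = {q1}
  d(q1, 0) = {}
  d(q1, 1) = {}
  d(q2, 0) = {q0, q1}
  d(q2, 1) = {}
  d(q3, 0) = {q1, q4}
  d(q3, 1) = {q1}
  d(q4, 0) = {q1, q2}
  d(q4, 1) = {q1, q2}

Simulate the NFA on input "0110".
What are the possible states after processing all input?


Start: {q0}
  --0--> {q0, q2}
  --1--> {q1}
  --1--> {}
  --0--> {}

{} (empty set, no valid transitions)


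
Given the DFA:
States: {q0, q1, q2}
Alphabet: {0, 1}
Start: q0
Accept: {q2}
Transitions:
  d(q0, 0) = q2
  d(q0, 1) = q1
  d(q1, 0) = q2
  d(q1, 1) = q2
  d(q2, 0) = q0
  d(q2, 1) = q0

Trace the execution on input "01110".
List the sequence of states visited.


Input: 01110
d(q0, 0) = q2
d(q2, 1) = q0
d(q0, 1) = q1
d(q1, 1) = q2
d(q2, 0) = q0


q0 -> q2 -> q0 -> q1 -> q2 -> q0


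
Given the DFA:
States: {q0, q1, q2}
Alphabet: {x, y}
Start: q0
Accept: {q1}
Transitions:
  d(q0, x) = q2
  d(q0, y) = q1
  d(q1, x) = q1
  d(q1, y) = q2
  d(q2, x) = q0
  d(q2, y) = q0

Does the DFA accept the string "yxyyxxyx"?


Trace: q0 -> q1 -> q1 -> q2 -> q0 -> q2 -> q0 -> q1 -> q1
Final state: q1
Accept states: {q1}

Yes, accepted (final state q1 is an accept state)


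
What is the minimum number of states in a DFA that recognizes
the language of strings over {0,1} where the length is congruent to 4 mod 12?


States track (length) mod 12.
Need 12 states: one per remainder 0..11; accept = remainder 4.

12
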